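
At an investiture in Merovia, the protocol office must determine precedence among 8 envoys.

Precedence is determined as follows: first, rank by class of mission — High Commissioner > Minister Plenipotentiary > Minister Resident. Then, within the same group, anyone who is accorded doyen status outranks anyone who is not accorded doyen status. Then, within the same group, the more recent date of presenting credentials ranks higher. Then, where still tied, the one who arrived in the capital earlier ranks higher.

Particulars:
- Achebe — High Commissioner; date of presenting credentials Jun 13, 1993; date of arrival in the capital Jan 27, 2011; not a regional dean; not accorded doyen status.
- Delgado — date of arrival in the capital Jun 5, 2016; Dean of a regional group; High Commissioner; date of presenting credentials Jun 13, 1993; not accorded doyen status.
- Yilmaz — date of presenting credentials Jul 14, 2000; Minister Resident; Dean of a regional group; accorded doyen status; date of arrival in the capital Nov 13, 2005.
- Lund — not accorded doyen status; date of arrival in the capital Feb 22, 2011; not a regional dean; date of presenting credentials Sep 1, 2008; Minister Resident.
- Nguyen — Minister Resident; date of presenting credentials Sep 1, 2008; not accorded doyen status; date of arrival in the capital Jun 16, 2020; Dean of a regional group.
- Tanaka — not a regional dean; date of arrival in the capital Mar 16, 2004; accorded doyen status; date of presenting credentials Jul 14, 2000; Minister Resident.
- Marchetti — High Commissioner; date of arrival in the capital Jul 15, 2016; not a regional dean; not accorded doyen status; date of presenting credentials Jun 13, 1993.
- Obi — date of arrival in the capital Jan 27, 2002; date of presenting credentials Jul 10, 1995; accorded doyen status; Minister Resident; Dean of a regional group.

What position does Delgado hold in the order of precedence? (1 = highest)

2

By class of mission: Achebe, Delgado and Marchetti (High Commissioner); then Tanaka, Yilmaz, Obi, Lund and Nguyen (Minister Resident).
Achebe, Delgado and Marchetti are each not accorded doyen status, so the next rule applies.
Achebe, Delgado and Marchetti all have date of presenting credentials Jun 13, 1993, so the next rule applies.
Among Achebe, Delgado and Marchetti, by date of arrival in the capital (earlier first): Achebe (Jan 27, 2011) before Delgado (Jun 5, 2016) before Marchetti (Jul 15, 2016).
Among Tanaka, Yilmaz, Obi, Lund and Nguyen, accorded doyen status before not accorded doyen status: Tanaka, Yilmaz and Obi (accorded doyen status) before Lund and Nguyen (not accorded doyen status).
Among Tanaka, Yilmaz and Obi, by date of presenting credentials (later first): Tanaka and Yilmaz (Jul 14, 2000) before Obi (Jul 10, 1995).
Among Tanaka and Yilmaz, by date of arrival in the capital (earlier first): Tanaka (Mar 16, 2004) before Yilmaz (Nov 13, 2005).
Lund and Nguyen both have date of presenting credentials Sep 1, 2008, so the next rule applies.
Among Lund and Nguyen, by date of arrival in the capital (earlier first): Lund (Feb 22, 2011) before Nguyen (Jun 16, 2020).
Order: Achebe, Delgado, Marchetti, Tanaka, Yilmaz, Obi, Lund, Nguyen. So position 2.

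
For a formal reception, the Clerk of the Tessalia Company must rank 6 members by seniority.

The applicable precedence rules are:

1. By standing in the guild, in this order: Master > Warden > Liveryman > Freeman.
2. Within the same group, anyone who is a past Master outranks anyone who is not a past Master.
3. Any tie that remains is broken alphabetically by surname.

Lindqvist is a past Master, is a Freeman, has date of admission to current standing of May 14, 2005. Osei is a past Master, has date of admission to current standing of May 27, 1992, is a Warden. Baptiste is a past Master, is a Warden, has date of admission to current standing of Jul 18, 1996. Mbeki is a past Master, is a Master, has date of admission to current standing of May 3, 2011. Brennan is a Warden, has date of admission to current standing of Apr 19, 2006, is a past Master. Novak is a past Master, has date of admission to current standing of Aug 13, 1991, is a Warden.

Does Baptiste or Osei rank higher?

Baptiste

By standing in the guild: Mbeki (Master); then Baptiste, Brennan, Novak and Osei (Warden); then Lindqvist (Freeman).
Baptiste, Brennan, Novak and Osei are each a past Master, so the next rule applies.
Among Baptiste, Brennan, Novak and Osei, alphabetically by surname: Baptiste before Brennan before Novak before Osei.
So Baptiste takes precedence.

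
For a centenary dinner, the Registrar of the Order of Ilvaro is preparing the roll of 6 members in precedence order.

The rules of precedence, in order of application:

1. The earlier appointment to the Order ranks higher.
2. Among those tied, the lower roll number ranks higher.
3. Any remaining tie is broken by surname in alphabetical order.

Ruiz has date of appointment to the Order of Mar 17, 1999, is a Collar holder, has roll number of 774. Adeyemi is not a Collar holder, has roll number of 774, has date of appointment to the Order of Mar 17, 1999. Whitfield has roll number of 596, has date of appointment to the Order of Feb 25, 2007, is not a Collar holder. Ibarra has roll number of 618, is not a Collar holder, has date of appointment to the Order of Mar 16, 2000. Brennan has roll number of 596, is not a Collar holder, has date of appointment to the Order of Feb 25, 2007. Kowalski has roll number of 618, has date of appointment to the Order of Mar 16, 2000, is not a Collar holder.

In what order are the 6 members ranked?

By date of appointment to the Order (earlier first): Adeyemi and Ruiz (both Mar 17, 1999); then Ibarra and Kowalski (both Mar 16, 2000); then Brennan and Whitfield (both Feb 25, 2007).
Adeyemi and Ruiz both have roll number 774, so the next rule applies.
Among Adeyemi and Ruiz, alphabetically by surname: Adeyemi before Ruiz.
Ibarra and Kowalski both have roll number 618, so the next rule applies.
Among Ibarra and Kowalski, alphabetically by surname: Ibarra before Kowalski.
Brennan and Whitfield both have roll number 596, so the next rule applies.
Among Brennan and Whitfield, alphabetically by surname: Brennan before Whitfield.
Full order: Adeyemi, Ruiz, Ibarra, Kowalski, Brennan, Whitfield.

Adeyemi, Ruiz, Ibarra, Kowalski, Brennan, Whitfield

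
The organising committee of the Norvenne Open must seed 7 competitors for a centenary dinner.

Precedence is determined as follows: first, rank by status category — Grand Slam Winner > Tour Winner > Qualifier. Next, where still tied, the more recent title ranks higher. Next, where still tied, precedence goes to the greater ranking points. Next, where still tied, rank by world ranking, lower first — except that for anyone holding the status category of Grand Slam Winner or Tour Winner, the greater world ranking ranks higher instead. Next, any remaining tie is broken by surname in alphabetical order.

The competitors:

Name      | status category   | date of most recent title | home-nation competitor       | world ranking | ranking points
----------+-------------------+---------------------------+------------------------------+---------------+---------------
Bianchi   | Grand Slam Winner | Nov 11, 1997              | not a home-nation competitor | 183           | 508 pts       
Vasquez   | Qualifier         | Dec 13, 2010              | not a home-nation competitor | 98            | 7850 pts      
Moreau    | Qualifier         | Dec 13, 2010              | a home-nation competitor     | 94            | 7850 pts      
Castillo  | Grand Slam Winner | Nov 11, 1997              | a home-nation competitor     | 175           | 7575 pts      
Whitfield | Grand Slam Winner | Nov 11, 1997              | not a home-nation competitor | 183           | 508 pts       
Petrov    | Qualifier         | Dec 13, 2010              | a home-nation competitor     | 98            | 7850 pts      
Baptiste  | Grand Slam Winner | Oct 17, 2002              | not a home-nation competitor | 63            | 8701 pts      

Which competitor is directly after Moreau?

By status category: Baptiste, Castillo, Bianchi and Whitfield (Grand Slam Winner); then Moreau, Petrov and Vasquez (Qualifier).
Among Baptiste, Castillo, Bianchi and Whitfield, by date of most recent title (later first): Baptiste (Oct 17, 2002) before Castillo, Bianchi and Whitfield (Nov 11, 1997).
Among Castillo, Bianchi and Whitfield, by ranking points (higher first): Castillo (7575 pts) before Bianchi and Whitfield (508 pts).
Bianchi and Whitfield both have world ranking 183, so the next rule applies.
Among Bianchi and Whitfield, alphabetically by surname: Bianchi before Whitfield.
Moreau, Petrov and Vasquez all have date of most recent title Dec 13, 2010, so the next rule applies.
Moreau, Petrov and Vasquez all have ranking points 7850 pts, so the next rule applies.
Among Moreau, Petrov and Vasquez, by world ranking (lower first): Moreau (94) before Petrov and Vasquez (98).
Among Petrov and Vasquez, alphabetically by surname: Petrov before Vasquez.
Order: Baptiste, Castillo, Bianchi, Whitfield, Moreau, Petrov, Vasquez.

Petrov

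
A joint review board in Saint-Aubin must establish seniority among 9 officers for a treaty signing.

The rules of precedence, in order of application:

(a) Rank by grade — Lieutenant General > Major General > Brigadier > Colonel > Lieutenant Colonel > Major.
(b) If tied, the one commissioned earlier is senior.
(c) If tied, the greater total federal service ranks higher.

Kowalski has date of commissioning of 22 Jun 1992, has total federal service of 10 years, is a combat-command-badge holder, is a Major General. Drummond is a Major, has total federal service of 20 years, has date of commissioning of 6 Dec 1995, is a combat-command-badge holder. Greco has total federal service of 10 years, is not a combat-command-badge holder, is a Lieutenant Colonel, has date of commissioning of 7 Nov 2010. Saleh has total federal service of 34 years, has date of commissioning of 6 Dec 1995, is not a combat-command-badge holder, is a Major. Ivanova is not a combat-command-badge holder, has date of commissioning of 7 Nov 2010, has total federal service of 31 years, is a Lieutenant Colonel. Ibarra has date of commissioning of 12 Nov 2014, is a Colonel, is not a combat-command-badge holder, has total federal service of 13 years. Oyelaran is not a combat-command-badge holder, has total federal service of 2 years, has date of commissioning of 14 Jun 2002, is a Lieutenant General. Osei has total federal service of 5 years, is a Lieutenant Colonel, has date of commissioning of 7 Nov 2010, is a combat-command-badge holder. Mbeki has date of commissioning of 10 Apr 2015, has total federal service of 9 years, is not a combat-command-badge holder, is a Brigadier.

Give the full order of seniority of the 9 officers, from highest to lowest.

By grade: Oyelaran (Lieutenant General); then Kowalski (Major General); then Mbeki (Brigadier); then Ibarra (Colonel); then Ivanova, Greco and Osei (Lieutenant Colonel); then Saleh and Drummond (Major).
Ivanova, Greco and Osei all have date of commissioning 7 Nov 2010, so the next rule applies.
Among Ivanova, Greco and Osei, by total federal service (higher first): Ivanova (31 years) before Greco (10 years) before Osei (5 years).
Saleh and Drummond both have date of commissioning 6 Dec 1995, so the next rule applies.
Among Saleh and Drummond, by total federal service (higher first): Saleh (34 years) before Drummond (20 years).
Full order: Oyelaran, Kowalski, Mbeki, Ibarra, Ivanova, Greco, Osei, Saleh, Drummond.

Oyelaran, Kowalski, Mbeki, Ibarra, Ivanova, Greco, Osei, Saleh, Drummond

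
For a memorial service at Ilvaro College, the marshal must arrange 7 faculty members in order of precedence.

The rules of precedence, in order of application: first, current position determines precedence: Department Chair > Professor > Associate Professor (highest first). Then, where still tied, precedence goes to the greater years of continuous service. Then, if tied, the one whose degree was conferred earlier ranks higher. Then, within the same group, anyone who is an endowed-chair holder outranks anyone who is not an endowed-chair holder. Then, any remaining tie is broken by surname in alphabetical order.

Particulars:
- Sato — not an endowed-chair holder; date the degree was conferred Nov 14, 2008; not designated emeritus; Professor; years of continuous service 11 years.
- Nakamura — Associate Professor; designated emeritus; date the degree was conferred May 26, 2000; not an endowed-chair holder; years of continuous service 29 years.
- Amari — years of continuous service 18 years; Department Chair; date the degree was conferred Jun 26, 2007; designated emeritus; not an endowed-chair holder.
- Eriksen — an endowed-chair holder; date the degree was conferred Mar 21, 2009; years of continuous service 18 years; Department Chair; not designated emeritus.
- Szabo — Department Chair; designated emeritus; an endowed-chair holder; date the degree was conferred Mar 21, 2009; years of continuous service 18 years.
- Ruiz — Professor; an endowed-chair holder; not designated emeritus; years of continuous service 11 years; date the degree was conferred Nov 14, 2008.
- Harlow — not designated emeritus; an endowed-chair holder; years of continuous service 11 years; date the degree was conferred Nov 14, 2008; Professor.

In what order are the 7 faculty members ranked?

By current position: Amari, Eriksen and Szabo (Department Chair); then Harlow, Ruiz and Sato (Professor); then Nakamura (Associate Professor).
Amari, Eriksen and Szabo all have years of continuous service 18 years, so the next rule applies.
Among Amari, Eriksen and Szabo, by date the degree was conferred (earlier first): Amari (Jun 26, 2007) before Eriksen and Szabo (Mar 21, 2009).
Eriksen and Szabo are each an endowed-chair holder, so the next rule applies.
Among Eriksen and Szabo, alphabetically by surname: Eriksen before Szabo.
Harlow, Ruiz and Sato all have years of continuous service 11 years, so the next rule applies.
Harlow, Ruiz and Sato all have date the degree was conferred Nov 14, 2008, so the next rule applies.
Among Harlow, Ruiz and Sato, an endowed-chair holder before not an endowed-chair holder: Harlow and Ruiz (an endowed-chair holder) before Sato (not an endowed-chair holder).
Among Harlow and Ruiz, alphabetically by surname: Harlow before Ruiz.
Full order: Amari, Eriksen, Szabo, Harlow, Ruiz, Sato, Nakamura.

Amari, Eriksen, Szabo, Harlow, Ruiz, Sato, Nakamura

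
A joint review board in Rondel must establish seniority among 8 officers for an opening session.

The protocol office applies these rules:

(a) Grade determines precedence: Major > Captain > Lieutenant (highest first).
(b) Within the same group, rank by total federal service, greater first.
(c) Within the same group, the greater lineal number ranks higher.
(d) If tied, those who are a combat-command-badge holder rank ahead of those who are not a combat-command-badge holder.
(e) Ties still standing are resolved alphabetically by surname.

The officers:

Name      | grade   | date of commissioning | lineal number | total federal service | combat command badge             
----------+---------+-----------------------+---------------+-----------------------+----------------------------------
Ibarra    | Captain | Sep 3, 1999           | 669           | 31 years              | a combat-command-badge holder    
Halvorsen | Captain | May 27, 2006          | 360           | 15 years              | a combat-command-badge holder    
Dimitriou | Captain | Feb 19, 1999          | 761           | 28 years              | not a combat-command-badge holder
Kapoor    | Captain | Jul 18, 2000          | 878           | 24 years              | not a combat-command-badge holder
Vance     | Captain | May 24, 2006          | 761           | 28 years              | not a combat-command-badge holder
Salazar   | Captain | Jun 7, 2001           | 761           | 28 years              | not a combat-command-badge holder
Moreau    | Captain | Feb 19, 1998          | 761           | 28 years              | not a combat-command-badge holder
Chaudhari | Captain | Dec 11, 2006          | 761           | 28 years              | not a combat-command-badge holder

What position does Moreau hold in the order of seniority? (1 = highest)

By grade: Ibarra, Chaudhari, Dimitriou, Moreau, Salazar, Vance, Kapoor and Halvorsen (Captain).
Among Ibarra, Chaudhari, Dimitriou, Moreau, Salazar, Vance, Kapoor and Halvorsen, by total federal service (higher first): Ibarra (31 years) before Chaudhari, Dimitriou, Moreau, Salazar and Vance (28 years) before Kapoor (24 years) before Halvorsen (15 years).
Chaudhari, Dimitriou, Moreau, Salazar and Vance all have lineal number 761, so the next rule applies.
Chaudhari, Dimitriou, Moreau, Salazar and Vance are each not a combat-command-badge holder, so the next rule applies.
Among Chaudhari, Dimitriou, Moreau, Salazar and Vance, alphabetically by surname: Chaudhari before Dimitriou before Moreau before Salazar before Vance.
Order: Ibarra, Chaudhari, Dimitriou, Moreau, Salazar, Vance, Kapoor, Halvorsen. So position 4.

4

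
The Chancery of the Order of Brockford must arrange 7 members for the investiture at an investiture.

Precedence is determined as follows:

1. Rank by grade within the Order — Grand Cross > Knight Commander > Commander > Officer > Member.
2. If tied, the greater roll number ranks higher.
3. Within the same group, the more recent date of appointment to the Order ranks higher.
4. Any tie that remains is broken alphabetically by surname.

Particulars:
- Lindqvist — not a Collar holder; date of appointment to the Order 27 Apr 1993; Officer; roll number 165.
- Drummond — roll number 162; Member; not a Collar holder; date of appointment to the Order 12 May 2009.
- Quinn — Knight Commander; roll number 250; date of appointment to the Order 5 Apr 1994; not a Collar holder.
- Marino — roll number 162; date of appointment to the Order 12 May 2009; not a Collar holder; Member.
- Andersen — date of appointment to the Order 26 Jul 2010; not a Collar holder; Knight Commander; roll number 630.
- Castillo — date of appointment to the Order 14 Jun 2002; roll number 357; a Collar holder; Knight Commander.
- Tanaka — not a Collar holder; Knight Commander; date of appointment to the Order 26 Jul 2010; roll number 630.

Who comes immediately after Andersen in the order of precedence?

By grade within the Order: Andersen, Tanaka, Castillo and Quinn (Knight Commander); then Lindqvist (Officer); then Drummond and Marino (Member).
Among Andersen, Tanaka, Castillo and Quinn, by roll number (higher first): Andersen and Tanaka (630) before Castillo (357) before Quinn (250).
Andersen and Tanaka both have date of appointment to the Order 26 Jul 2010, so the next rule applies.
Among Andersen and Tanaka, alphabetically by surname: Andersen before Tanaka.
Drummond and Marino both have roll number 162, so the next rule applies.
Drummond and Marino both have date of appointment to the Order 12 May 2009, so the next rule applies.
Among Drummond and Marino, alphabetically by surname: Drummond before Marino.
Order: Andersen, Tanaka, Castillo, Quinn, Lindqvist, Drummond, Marino.

Tanaka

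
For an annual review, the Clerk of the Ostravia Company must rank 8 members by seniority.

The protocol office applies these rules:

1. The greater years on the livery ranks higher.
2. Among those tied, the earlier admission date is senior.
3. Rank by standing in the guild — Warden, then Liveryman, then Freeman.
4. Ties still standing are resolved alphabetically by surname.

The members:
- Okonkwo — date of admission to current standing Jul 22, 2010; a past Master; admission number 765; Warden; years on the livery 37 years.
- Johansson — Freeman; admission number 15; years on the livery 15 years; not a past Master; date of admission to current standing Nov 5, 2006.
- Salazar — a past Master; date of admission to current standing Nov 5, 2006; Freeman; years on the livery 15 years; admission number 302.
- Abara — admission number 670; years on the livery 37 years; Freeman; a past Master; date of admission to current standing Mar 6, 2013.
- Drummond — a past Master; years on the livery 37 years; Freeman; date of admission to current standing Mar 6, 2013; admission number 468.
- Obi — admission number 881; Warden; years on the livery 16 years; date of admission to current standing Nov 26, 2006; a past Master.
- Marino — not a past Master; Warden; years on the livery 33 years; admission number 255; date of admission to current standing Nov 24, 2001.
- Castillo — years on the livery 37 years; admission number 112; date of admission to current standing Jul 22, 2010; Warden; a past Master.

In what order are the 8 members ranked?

Castillo, Okonkwo, Abara, Drummond, Marino, Obi, Johansson, Salazar

By years on the livery (higher first): Castillo, Okonkwo, Abara and Drummond (each 37 years); then Marino (33 years); then Obi (16 years); then Johansson and Salazar (both 15 years).
Among Castillo, Okonkwo, Abara and Drummond, by date of admission to current standing (earlier first): Castillo and Okonkwo (Jul 22, 2010) before Abara and Drummond (Mar 6, 2013).
Castillo and Okonkwo are each Warden, so the next rule applies.
Among Castillo and Okonkwo, alphabetically by surname: Castillo before Okonkwo.
Abara and Drummond are each Freeman, so the next rule applies.
Among Abara and Drummond, alphabetically by surname: Abara before Drummond.
Johansson and Salazar both have date of admission to current standing Nov 5, 2006, so the next rule applies.
Johansson and Salazar are each Freeman, so the next rule applies.
Among Johansson and Salazar, alphabetically by surname: Johansson before Salazar.
Full order: Castillo, Okonkwo, Abara, Drummond, Marino, Obi, Johansson, Salazar.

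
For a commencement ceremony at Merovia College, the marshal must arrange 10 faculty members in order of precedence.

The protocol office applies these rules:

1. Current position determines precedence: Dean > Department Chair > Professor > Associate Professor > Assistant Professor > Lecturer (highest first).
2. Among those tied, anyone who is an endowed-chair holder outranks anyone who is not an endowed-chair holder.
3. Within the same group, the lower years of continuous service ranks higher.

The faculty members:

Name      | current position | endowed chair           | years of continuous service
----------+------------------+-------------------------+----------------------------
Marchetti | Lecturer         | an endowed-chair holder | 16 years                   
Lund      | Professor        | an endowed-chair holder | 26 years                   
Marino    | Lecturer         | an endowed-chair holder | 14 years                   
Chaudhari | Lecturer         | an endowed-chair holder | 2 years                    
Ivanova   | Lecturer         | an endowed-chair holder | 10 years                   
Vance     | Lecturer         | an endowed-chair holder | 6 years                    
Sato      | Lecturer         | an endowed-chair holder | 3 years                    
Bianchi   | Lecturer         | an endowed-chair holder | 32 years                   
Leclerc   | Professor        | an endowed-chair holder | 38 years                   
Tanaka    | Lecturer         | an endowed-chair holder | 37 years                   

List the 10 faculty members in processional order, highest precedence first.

Lund, Leclerc, Chaudhari, Sato, Vance, Ivanova, Marino, Marchetti, Bianchi, Tanaka

By current position: Lund and Leclerc (Professor); then Chaudhari, Sato, Vance, Ivanova, Marino, Marchetti, Bianchi and Tanaka (Lecturer).
Lund and Leclerc are each an endowed-chair holder, so the next rule applies.
Among Lund and Leclerc, by years of continuous service (lower first): Lund (26 years) before Leclerc (38 years).
Chaudhari, Sato, Vance, Ivanova, Marino, Marchetti, Bianchi and Tanaka are each an endowed-chair holder, so the next rule applies.
Among Chaudhari, Sato, Vance, Ivanova, Marino, Marchetti, Bianchi and Tanaka, by years of continuous service (lower first): Chaudhari (2 years) before Sato (3 years) before Vance (6 years) before Ivanova (10 years) before Marino (14 years) before Marchetti (16 years) before Bianchi (32 years) before Tanaka (37 years).
Full order: Lund, Leclerc, Chaudhari, Sato, Vance, Ivanova, Marino, Marchetti, Bianchi, Tanaka.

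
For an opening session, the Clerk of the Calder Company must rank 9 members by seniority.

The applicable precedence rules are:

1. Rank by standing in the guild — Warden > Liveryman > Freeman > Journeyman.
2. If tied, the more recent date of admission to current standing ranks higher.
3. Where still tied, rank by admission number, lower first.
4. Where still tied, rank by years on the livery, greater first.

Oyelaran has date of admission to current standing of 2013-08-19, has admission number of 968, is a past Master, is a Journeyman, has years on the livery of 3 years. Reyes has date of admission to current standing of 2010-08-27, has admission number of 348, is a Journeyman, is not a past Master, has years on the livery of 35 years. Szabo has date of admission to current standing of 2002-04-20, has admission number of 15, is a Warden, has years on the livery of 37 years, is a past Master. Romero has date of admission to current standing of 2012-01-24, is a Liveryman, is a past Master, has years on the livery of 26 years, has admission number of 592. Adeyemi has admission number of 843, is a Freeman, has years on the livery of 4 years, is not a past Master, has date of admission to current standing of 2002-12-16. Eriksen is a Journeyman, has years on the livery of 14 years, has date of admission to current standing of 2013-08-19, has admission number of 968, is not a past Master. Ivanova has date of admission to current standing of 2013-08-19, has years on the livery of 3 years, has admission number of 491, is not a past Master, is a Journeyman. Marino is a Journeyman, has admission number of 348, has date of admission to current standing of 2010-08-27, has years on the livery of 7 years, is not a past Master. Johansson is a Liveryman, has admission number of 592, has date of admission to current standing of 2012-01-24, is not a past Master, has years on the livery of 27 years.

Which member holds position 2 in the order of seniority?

Johansson

By standing in the guild: Szabo (Warden); then Johansson and Romero (Liveryman); then Adeyemi (Freeman); then Ivanova, Eriksen, Oyelaran, Reyes and Marino (Journeyman).
Johansson and Romero both have date of admission to current standing 2012-01-24, so the next rule applies.
Johansson and Romero both have admission number 592, so the next rule applies.
Among Johansson and Romero, by years on the livery (higher first): Johansson (27 years) before Romero (26 years).
Among Ivanova, Eriksen, Oyelaran, Reyes and Marino, by date of admission to current standing (later first): Ivanova, Eriksen and Oyelaran (2013-08-19) before Reyes and Marino (2010-08-27).
Among Ivanova, Eriksen and Oyelaran, by admission number (lower first): Ivanova (491) before Eriksen and Oyelaran (968).
Among Eriksen and Oyelaran, by years on the livery (higher first): Eriksen (14 years) before Oyelaran (3 years).
Reyes and Marino both have admission number 348, so the next rule applies.
Among Reyes and Marino, by years on the livery (higher first): Reyes (35 years) before Marino (7 years).
Order: Szabo, Johansson, Romero, Adeyemi, Ivanova, Eriksen, Oyelaran, Reyes, Marino.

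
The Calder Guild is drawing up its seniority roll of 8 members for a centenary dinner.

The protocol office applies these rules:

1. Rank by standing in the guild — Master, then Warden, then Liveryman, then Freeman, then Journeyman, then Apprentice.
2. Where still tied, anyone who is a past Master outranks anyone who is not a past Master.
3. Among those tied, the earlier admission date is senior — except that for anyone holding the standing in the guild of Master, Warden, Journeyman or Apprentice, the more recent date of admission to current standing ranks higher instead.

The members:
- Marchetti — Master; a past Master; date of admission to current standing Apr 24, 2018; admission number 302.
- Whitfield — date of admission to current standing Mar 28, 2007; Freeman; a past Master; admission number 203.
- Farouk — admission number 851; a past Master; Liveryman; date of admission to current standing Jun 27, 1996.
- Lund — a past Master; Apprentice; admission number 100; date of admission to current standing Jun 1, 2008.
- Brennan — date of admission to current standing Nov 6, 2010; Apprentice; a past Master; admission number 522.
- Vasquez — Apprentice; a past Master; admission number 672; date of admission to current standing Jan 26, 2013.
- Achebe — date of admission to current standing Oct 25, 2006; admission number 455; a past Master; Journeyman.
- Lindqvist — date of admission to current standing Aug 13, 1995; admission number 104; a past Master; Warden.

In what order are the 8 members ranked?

Marchetti, Lindqvist, Farouk, Whitfield, Achebe, Vasquez, Brennan, Lund

By standing in the guild: Marchetti (Master); then Lindqvist (Warden); then Farouk (Liveryman); then Whitfield (Freeman); then Achebe (Journeyman); then Vasquez, Brennan and Lund (Apprentice).
Vasquez, Brennan and Lund are each a past Master, so the next rule applies.
Among Vasquez, Brennan and Lund, by date of admission to current standing (later first) (reversed rule for this group): Vasquez (Jan 26, 2013) before Brennan (Nov 6, 2010) before Lund (Jun 1, 2008).
Full order: Marchetti, Lindqvist, Farouk, Whitfield, Achebe, Vasquez, Brennan, Lund.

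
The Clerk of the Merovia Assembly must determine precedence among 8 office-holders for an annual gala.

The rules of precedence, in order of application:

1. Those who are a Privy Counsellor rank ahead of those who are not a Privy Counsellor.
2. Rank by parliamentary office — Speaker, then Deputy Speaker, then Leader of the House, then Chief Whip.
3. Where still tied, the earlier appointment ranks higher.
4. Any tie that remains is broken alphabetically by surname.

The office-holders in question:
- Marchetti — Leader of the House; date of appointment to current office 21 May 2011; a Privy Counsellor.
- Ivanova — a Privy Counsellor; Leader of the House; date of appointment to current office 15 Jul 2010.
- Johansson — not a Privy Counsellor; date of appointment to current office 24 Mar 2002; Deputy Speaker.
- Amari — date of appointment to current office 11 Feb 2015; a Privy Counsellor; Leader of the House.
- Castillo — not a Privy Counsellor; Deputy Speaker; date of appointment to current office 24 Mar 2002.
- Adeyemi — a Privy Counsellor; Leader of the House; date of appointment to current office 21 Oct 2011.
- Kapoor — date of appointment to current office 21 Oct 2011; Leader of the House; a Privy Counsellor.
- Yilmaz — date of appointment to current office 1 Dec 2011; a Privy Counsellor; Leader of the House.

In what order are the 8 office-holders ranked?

Ivanova, Marchetti, Adeyemi, Kapoor, Yilmaz, Amari, Castillo, Johansson

By the first rule: Ivanova, Marchetti, Adeyemi, Kapoor, Yilmaz and Amari (each a Privy Counsellor); then Castillo and Johansson (both not a Privy Counsellor).
Ivanova, Marchetti, Adeyemi, Kapoor, Yilmaz and Amari are each Leader of the House, so the next rule applies.
Among Ivanova, Marchetti, Adeyemi, Kapoor, Yilmaz and Amari, by date of appointment to current office (earlier first): Ivanova (15 Jul 2010) before Marchetti (21 May 2011) before Adeyemi and Kapoor (21 Oct 2011) before Yilmaz (1 Dec 2011) before Amari (11 Feb 2015).
Among Adeyemi and Kapoor, alphabetically by surname: Adeyemi before Kapoor.
Castillo and Johansson are each Deputy Speaker, so the next rule applies.
Castillo and Johansson both have date of appointment to current office 24 Mar 2002, so the next rule applies.
Among Castillo and Johansson, alphabetically by surname: Castillo before Johansson.
Full order: Ivanova, Marchetti, Adeyemi, Kapoor, Yilmaz, Amari, Castillo, Johansson.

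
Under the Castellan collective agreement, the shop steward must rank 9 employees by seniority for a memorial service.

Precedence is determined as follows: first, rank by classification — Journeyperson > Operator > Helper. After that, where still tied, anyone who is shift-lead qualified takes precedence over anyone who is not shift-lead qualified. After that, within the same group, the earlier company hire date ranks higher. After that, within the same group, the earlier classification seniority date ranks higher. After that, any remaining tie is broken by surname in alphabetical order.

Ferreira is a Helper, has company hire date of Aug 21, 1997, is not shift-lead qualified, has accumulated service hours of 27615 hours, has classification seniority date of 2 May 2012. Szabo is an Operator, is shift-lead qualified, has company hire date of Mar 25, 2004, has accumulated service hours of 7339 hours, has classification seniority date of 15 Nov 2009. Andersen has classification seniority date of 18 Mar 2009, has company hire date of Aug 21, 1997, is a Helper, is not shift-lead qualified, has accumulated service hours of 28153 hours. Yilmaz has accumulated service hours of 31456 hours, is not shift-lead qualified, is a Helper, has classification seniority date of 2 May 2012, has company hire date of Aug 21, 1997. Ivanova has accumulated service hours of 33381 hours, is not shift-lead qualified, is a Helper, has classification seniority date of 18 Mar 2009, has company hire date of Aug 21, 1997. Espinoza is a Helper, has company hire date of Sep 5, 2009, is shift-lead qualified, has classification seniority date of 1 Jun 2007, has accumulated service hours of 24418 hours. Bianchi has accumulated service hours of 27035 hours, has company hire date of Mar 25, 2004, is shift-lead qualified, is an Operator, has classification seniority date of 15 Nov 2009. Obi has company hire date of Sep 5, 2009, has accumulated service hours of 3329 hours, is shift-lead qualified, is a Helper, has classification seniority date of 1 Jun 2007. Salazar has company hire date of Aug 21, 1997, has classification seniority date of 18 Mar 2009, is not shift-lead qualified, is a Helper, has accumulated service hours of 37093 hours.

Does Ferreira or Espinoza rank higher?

By classification: Bianchi and Szabo (Operator); then Espinoza, Obi, Andersen, Ivanova, Salazar, Ferreira and Yilmaz (Helper).
Bianchi and Szabo are each shift-lead qualified, so the next rule applies.
Bianchi and Szabo both have company hire date Mar 25, 2004, so the next rule applies.
Bianchi and Szabo both have classification seniority date 15 Nov 2009, so the next rule applies.
Among Bianchi and Szabo, alphabetically by surname: Bianchi before Szabo.
Among Espinoza, Obi, Andersen, Ivanova, Salazar, Ferreira and Yilmaz, shift-lead qualified before not shift-lead qualified: Espinoza and Obi (shift-lead qualified) before Andersen, Ivanova, Salazar, Ferreira and Yilmaz (not shift-lead qualified).
Espinoza and Obi both have company hire date Sep 5, 2009, so the next rule applies.
Espinoza and Obi both have classification seniority date 1 Jun 2007, so the next rule applies.
Among Espinoza and Obi, alphabetically by surname: Espinoza before Obi.
Andersen, Ivanova, Salazar, Ferreira and Yilmaz all have company hire date Aug 21, 1997, so the next rule applies.
Among Andersen, Ivanova, Salazar, Ferreira and Yilmaz, by classification seniority date (earlier first): Andersen, Ivanova and Salazar (18 Mar 2009) before Ferreira and Yilmaz (2 May 2012).
Among Andersen, Ivanova and Salazar, alphabetically by surname: Andersen before Ivanova before Salazar.
Among Ferreira and Yilmaz, alphabetically by surname: Ferreira before Yilmaz.
So Espinoza takes precedence.

Espinoza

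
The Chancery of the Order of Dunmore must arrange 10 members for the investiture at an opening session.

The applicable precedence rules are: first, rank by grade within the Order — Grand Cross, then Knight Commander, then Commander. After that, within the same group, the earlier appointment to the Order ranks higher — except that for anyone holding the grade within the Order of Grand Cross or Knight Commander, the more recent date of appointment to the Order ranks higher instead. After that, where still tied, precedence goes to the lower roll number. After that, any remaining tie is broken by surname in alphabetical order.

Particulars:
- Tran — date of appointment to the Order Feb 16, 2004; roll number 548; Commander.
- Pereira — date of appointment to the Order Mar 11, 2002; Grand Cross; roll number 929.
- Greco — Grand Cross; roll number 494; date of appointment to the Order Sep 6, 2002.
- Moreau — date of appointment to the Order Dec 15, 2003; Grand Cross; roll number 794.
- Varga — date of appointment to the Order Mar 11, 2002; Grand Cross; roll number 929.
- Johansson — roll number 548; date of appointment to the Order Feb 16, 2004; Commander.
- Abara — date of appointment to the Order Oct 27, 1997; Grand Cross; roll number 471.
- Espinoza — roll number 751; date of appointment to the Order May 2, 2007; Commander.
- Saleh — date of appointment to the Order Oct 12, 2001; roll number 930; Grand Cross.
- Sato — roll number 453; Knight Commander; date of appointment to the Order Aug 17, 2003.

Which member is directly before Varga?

Pereira

By grade within the Order: Moreau, Greco, Pereira, Varga, Saleh and Abara (Grand Cross); then Sato (Knight Commander); then Johansson, Tran and Espinoza (Commander).
Among Moreau, Greco, Pereira, Varga, Saleh and Abara, by date of appointment to the Order (later first) (reversed rule for this group): Moreau (Dec 15, 2003) before Greco (Sep 6, 2002) before Pereira and Varga (Mar 11, 2002) before Saleh (Oct 12, 2001) before Abara (Oct 27, 1997).
Pereira and Varga both have roll number 929, so the next rule applies.
Among Pereira and Varga, alphabetically by surname: Pereira before Varga.
Among Johansson, Tran and Espinoza, by date of appointment to the Order (earlier first): Johansson and Tran (Feb 16, 2004) before Espinoza (May 2, 2007).
Johansson and Tran both have roll number 548, so the next rule applies.
Among Johansson and Tran, alphabetically by surname: Johansson before Tran.
Order: Moreau, Greco, Pereira, Varga, Saleh, Abara, Sato, Johansson, Tran, Espinoza.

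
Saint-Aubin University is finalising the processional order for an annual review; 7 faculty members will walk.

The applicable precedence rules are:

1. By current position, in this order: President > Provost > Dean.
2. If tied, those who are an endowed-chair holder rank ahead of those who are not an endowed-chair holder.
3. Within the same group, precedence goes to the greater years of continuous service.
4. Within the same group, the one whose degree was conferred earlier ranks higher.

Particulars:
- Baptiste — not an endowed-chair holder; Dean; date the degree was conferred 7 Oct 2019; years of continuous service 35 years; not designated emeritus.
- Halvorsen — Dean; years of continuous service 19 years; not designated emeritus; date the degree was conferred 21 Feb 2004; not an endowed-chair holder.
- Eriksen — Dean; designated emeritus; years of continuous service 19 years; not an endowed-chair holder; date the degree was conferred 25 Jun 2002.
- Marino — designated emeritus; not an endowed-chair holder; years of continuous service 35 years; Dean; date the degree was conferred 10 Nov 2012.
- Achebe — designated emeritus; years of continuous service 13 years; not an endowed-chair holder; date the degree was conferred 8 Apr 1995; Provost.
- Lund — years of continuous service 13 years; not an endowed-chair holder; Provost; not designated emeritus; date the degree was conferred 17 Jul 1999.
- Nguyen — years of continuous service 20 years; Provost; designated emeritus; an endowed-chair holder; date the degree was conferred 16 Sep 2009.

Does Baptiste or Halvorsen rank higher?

Baptiste

By current position: Nguyen, Achebe and Lund (Provost); then Marino, Baptiste, Eriksen and Halvorsen (Dean).
Among Nguyen, Achebe and Lund, an endowed-chair holder before not an endowed-chair holder: Nguyen (an endowed-chair holder) before Achebe and Lund (not an endowed-chair holder).
Achebe and Lund both have years of continuous service 13 years, so the next rule applies.
Among Achebe and Lund, by date the degree was conferred (earlier first): Achebe (8 Apr 1995) before Lund (17 Jul 1999).
Marino, Baptiste, Eriksen and Halvorsen are each not an endowed-chair holder, so the next rule applies.
Among Marino, Baptiste, Eriksen and Halvorsen, by years of continuous service (higher first): Marino and Baptiste (35 years) before Eriksen and Halvorsen (19 years).
Among Marino and Baptiste, by date the degree was conferred (earlier first): Marino (10 Nov 2012) before Baptiste (7 Oct 2019).
Among Eriksen and Halvorsen, by date the degree was conferred (earlier first): Eriksen (25 Jun 2002) before Halvorsen (21 Feb 2004).
So Baptiste takes precedence.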